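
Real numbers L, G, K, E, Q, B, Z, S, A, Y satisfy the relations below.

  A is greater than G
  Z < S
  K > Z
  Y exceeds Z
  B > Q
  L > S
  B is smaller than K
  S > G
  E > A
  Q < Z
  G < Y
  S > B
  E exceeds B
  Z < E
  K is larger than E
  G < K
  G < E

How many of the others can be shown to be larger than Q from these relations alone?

Directly above Q: Z, B.
One step further: Y, E, S, K (6 so far).
One step further: L (7 so far).
Nothing else is reachable above Q; 7 in all.

7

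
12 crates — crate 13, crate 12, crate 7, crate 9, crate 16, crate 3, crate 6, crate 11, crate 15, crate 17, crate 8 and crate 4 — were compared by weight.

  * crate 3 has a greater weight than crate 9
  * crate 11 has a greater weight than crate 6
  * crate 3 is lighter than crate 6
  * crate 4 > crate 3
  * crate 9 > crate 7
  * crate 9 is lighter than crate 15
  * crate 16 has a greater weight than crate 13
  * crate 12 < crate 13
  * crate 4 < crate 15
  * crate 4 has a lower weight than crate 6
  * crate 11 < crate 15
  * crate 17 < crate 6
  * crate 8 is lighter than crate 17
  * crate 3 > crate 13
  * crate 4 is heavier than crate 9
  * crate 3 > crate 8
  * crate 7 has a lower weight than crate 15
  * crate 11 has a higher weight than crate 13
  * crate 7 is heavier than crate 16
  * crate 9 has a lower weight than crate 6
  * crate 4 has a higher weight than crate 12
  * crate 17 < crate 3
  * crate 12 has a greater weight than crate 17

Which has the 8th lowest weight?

crate 3

Piecing the relations together gives one ordering: crate 8 < crate 17 < crate 12 < crate 13 < crate 16 < crate 7 < crate 9 < crate 3 < crate 4 < crate 6 < crate 11 < crate 15.
The 8th smallest is crate 3.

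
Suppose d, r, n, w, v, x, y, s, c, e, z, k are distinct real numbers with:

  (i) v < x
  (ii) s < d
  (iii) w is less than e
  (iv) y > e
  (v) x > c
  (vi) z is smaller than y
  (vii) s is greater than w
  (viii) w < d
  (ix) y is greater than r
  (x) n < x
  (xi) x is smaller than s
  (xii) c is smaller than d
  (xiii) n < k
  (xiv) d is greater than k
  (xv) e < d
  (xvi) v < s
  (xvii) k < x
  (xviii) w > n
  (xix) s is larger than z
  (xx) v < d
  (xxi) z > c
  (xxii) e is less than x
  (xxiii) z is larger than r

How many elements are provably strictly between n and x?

3

The relations place n below x. An element lies strictly between them when it is forced above n and also forced below x.
Above n: {w, e, k, y, s, d}. Below x: {v, w, e, k, c}.
Intersection: {w, e, k} — 3.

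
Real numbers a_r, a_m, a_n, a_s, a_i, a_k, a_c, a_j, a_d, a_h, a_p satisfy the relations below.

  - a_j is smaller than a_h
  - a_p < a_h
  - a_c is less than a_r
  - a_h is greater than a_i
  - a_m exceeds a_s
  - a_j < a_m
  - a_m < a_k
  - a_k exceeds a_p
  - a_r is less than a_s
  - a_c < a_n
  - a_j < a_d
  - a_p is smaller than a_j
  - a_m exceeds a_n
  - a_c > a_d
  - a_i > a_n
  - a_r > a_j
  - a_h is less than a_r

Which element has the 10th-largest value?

Chaining the given pairs: a_p < a_j < a_d < a_c < a_n < a_i < a_h < a_r < a_s < a_m < a_k.
Counting 10 from the largest end gives a_j.

a_j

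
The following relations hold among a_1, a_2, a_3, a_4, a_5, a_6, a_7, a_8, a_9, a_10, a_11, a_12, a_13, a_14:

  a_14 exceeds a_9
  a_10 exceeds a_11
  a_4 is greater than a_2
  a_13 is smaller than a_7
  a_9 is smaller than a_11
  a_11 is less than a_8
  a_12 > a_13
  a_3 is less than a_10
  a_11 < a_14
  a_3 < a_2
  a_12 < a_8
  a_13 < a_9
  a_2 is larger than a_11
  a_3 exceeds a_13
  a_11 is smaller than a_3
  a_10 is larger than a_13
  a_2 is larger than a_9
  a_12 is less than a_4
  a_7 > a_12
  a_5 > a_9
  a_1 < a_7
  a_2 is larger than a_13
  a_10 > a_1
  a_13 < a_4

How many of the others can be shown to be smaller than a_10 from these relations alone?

5

Directly below a_10: a_13, a_11, a_3, a_1.
One step further: a_9 (5 so far).
Nothing else is reachable below a_10; 5 in all.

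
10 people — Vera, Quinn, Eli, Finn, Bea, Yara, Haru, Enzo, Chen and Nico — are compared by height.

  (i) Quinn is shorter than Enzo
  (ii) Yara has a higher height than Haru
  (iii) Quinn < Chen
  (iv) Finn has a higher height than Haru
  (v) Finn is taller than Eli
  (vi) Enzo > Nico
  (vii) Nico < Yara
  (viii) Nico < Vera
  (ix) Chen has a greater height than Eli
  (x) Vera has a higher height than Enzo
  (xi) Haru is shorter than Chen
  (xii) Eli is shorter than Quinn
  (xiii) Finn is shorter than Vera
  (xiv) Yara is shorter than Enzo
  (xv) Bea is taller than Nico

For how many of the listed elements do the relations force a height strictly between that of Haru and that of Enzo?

Chaining upward from Haru reaches: Yara, Chen, Finn, Vera.
Chaining downward from Enzo reaches: Nico, Eli, Yara, Quinn.
Strictly between Haru and Enzo are those in both lists: Yara — 1 element.

1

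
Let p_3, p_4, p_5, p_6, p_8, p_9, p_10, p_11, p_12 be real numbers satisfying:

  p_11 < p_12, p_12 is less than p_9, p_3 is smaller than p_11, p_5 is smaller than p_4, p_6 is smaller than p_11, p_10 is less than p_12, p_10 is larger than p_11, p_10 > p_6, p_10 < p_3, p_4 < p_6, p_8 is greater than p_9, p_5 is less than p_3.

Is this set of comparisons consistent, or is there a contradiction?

We have p_11 < p_10 stated directly, yet also p_10 < p_3 < p_11 by chaining the others — so p_10 < p_11. Contradiction.

inconsistent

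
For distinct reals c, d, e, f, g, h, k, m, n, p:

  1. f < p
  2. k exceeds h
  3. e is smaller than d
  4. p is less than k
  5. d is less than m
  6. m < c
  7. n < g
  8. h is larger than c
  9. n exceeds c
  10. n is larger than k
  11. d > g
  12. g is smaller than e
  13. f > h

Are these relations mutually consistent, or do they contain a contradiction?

inconsistent

Chaining the given relations yields c < h < f < p < k < n < g < e < d < m, so c < m. But one relation states m < c. These cannot both hold.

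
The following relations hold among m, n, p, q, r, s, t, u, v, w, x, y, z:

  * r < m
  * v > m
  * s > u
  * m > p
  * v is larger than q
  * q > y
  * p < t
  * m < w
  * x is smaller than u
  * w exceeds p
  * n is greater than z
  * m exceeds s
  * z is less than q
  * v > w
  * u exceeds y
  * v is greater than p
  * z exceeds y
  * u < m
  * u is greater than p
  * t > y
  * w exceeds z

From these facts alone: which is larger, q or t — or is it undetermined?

Following every chain through q: above q we get v; below q we get y, z.
t is not reached, and no chain runs the other way from t to q.
So the given relations leave the order of q and t undetermined.

undetermined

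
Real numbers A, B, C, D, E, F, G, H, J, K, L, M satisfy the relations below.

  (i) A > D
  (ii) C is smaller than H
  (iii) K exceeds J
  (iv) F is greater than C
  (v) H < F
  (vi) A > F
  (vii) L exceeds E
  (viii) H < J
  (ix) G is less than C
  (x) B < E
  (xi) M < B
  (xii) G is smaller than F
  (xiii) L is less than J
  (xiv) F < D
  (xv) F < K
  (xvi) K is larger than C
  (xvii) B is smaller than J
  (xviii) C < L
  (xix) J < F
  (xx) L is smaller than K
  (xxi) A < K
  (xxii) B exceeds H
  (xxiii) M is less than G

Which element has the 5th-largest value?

J

The consecutive relations fix a unique order: M < G < C < H < B < E < L < J < F < D < A < K.
Counting 5 from the largest end gives J.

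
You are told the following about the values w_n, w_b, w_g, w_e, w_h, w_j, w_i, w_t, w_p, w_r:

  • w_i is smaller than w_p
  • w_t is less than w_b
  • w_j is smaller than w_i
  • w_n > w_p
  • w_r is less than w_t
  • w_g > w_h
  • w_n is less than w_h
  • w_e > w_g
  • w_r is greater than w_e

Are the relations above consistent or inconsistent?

Every relation is compatible with w_j < w_i < w_p < w_n < w_h < w_g < w_e < w_r < w_t < w_b; the set is consistent.

consistent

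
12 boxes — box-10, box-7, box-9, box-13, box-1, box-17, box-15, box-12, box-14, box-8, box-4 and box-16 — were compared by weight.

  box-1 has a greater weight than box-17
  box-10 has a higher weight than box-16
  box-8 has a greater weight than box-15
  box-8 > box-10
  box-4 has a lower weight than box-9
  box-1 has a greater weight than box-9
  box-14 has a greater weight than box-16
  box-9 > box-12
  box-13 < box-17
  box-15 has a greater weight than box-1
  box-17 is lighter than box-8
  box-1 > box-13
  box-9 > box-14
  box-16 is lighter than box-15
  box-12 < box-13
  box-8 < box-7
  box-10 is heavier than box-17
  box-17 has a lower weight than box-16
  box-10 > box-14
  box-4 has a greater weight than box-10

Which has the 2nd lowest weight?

The consecutive relations fix a unique order: box-12 < box-13 < box-17 < box-16 < box-14 < box-10 < box-4 < box-9 < box-1 < box-15 < box-8 < box-7.
Counting 2 from the smallest end gives box-13.

box-13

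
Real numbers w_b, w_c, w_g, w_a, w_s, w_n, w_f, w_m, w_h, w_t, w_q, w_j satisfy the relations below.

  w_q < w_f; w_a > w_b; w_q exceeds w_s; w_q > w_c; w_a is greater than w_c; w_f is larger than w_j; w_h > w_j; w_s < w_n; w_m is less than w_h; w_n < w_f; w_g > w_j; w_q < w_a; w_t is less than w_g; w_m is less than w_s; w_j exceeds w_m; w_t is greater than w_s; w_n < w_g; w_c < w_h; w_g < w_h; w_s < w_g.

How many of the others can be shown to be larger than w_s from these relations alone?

7

The elements the relations force above w_s are w_t, w_q, w_n, w_f, w_g, w_h, w_a — no chain reaches any other.
That is 7.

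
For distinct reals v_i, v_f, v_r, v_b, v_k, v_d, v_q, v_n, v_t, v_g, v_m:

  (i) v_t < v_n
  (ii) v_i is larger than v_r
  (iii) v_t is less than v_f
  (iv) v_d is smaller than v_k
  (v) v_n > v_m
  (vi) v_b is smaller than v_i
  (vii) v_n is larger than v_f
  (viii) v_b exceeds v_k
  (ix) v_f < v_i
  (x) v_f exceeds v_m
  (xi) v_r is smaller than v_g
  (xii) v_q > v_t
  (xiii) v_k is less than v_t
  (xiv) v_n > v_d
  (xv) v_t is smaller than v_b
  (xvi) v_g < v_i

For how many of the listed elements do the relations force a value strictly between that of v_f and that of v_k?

The relations place v_k below v_f. An element lies strictly between them when it is forced above v_k and also forced below v_f.
Above v_k: {v_t, v_b, v_q, v_n, v_i}. Below v_f: {v_d, v_m, v_t}.
Intersection: {v_t} — 1.

1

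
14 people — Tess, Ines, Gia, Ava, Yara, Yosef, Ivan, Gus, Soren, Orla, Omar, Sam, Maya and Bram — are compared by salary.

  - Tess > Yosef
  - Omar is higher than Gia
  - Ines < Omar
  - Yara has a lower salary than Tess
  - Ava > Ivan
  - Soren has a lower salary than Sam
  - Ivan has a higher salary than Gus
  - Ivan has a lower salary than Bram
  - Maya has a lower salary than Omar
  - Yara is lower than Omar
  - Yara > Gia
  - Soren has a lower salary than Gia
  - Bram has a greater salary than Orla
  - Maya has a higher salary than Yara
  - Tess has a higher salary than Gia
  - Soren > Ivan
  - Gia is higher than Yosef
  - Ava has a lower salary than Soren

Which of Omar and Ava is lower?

Ava < Soren < Gia < Yara < Maya < Omar, by transitivity through Soren, Gia, Yara, Maya.
So Ava < Omar; Ava is the lower of the two.

Ava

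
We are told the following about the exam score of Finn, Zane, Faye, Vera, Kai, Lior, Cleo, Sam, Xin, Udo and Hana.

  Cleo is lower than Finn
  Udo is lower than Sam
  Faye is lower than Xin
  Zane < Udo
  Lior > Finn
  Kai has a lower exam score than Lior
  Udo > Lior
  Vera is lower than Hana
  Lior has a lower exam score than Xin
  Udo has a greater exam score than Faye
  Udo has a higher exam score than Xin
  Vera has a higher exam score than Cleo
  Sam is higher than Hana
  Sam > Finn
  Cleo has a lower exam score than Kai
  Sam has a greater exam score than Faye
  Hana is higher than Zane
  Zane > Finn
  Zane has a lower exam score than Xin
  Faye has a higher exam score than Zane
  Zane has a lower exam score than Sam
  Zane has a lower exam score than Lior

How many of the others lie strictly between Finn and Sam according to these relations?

6

The relations place Finn below Sam. An element lies strictly between them when it is forced above Finn and also forced below Sam.
Above Finn: {Zane, Faye, Lior, Xin, Udo, Hana}. Below Sam: {Cleo, Kai, Zane, Faye, Lior, Vera, Xin, Udo, Hana}.
Intersection: {Zane, Faye, Lior, Xin, Udo, Hana} — 6.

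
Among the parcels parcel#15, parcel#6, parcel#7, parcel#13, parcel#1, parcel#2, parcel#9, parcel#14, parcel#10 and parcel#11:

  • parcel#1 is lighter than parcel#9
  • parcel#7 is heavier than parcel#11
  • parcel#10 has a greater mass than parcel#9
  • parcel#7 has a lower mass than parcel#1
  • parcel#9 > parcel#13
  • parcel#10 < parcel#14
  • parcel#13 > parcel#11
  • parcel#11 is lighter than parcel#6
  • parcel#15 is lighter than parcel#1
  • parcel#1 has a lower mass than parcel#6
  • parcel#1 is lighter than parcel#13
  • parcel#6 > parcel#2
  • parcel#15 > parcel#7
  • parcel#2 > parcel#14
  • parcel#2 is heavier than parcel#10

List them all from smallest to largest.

parcel#11 < parcel#7 < parcel#15 < parcel#1 < parcel#13 < parcel#9 < parcel#10 < parcel#14 < parcel#2 < parcel#6

Each adjacent pair is fixed by a given relation: parcel#11 < parcel#7; parcel#7 < parcel#15; parcel#15 < parcel#1; parcel#1 < parcel#13; parcel#13 < parcel#9; parcel#9 < parcel#10; parcel#10 < parcel#14; parcel#14 < parcel#2; parcel#2 < parcel#6. Chaining them end to end gives the full order.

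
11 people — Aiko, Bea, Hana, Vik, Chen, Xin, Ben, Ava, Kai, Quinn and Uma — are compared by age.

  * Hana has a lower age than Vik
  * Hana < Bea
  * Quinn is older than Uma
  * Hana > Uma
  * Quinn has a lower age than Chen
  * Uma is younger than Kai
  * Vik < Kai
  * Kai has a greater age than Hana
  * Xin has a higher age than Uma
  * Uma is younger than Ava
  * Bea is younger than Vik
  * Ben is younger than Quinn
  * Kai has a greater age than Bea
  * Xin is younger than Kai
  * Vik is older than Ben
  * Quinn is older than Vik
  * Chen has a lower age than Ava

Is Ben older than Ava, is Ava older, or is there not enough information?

Ava

Ben < Vik and Vik < Quinn give Ben < Quinn.
Then Quinn < Chen extends the chain to Chen.
Then Chen < Ava extends the chain to Ava.
So Ava is older.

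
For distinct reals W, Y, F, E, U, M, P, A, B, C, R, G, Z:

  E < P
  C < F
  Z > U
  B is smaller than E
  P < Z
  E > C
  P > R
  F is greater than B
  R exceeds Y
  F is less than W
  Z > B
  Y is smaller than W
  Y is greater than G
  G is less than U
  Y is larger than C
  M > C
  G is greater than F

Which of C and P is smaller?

C

Link the given pairs in sequence: C < F; F < G; G < Y; Y < R; R < P.
Together: C < F < G < Y < R < P.
So C < P; C is the smaller of the two.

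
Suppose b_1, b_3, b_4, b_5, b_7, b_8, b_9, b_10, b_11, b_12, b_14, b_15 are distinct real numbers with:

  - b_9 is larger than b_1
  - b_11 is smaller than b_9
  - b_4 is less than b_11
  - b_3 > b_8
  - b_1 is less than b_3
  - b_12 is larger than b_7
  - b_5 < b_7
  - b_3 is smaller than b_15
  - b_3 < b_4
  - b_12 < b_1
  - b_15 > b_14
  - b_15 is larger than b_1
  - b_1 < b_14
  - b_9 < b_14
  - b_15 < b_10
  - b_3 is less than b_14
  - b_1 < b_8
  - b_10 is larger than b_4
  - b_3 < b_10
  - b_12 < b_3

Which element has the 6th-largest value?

b_4

Chaining the given pairs: b_5 < b_7 < b_12 < b_1 < b_8 < b_3 < b_4 < b_11 < b_9 < b_14 < b_15 < b_10.
The 6th largest is b_4.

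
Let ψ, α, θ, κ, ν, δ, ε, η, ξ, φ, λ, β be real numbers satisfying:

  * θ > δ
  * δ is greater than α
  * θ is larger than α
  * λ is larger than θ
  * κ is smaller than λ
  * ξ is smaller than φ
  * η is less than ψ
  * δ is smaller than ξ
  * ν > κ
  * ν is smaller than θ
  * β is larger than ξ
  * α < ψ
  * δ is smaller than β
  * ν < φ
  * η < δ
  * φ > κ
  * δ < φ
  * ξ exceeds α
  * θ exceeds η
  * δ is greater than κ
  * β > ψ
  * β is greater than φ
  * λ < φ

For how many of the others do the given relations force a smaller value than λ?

6

From λ the given relations immediately reach κ, θ.
From those, η, α, δ, ν — 6 in total.
No other element is forced below λ by the given relations, so the count is 6.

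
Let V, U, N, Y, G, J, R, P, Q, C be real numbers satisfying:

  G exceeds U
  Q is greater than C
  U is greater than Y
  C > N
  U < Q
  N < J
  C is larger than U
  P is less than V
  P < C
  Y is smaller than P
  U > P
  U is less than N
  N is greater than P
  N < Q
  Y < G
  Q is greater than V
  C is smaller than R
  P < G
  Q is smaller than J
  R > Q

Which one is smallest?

P is not least since Y < P; U is not least since Y < U; G is not least since P < G; N is not least since U < N; V is not least since P < V; C is not least since N < C; Q is not least since V < Q; J is not least since N < J; R is not least since Q < R.
Only Y has nothing below it, so Y is the smallest.

Y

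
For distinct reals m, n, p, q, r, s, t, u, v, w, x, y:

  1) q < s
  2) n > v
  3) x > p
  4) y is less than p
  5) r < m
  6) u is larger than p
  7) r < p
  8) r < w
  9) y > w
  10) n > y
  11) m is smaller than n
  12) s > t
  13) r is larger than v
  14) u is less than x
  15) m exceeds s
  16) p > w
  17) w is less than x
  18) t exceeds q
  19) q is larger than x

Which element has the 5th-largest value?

Piecing the relations together gives one ordering: v < r < w < y < p < u < x < q < t < s < m < n.
The 5th largest is q.

q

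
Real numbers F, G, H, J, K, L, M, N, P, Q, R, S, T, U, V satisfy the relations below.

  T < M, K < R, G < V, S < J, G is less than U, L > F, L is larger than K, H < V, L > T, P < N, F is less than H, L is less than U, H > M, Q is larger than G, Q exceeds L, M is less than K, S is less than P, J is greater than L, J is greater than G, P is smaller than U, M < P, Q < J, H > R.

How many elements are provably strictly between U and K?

The relations place K below U. An element lies strictly between them when it is forced above K and also forced below U.
Above K: {R, H, L, Q, J, V}. Below U: {T, M, S, F, G, P, L}.
Intersection: {L} — 1.

1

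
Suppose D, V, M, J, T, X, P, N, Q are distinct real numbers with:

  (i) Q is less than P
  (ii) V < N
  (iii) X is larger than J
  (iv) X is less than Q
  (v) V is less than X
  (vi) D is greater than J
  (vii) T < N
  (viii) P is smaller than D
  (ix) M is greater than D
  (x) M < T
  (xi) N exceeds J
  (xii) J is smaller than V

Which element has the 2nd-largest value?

Piecing the relations together gives one ordering: J < V < X < Q < P < D < M < T < N.
The 2nd largest is T.

T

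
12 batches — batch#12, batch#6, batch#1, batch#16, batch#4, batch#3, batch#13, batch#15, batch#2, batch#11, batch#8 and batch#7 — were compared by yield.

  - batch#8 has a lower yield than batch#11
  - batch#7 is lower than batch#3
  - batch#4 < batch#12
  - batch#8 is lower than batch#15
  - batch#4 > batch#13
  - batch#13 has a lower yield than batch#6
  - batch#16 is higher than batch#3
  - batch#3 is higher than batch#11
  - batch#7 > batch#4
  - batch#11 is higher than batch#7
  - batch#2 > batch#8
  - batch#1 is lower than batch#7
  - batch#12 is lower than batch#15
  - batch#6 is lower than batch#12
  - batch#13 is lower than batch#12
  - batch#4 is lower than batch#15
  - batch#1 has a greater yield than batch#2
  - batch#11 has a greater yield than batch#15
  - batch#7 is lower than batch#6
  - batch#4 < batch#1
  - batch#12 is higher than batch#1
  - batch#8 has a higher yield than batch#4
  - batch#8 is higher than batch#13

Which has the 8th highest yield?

Chaining the given pairs: batch#13 < batch#4 < batch#8 < batch#2 < batch#1 < batch#7 < batch#6 < batch#12 < batch#15 < batch#11 < batch#3 < batch#16.
The 8th largest is batch#1.

batch#1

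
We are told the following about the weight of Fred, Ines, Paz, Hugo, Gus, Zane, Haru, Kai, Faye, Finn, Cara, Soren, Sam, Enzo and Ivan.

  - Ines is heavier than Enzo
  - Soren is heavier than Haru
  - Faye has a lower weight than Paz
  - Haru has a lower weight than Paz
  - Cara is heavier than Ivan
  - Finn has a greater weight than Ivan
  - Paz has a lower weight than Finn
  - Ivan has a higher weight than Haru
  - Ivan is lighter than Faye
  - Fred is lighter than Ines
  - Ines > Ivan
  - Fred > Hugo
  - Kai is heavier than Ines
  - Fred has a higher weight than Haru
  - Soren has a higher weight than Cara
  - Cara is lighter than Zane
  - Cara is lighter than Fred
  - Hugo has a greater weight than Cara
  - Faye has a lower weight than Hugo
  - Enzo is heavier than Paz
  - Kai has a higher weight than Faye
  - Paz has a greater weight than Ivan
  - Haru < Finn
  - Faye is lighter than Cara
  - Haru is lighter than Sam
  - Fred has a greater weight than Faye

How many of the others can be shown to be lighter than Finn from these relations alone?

Directly below Finn: Haru, Ivan, Paz.
One step further: Faye (4 so far).
No other element is forced below Finn by the given relations, so the count is 4.

4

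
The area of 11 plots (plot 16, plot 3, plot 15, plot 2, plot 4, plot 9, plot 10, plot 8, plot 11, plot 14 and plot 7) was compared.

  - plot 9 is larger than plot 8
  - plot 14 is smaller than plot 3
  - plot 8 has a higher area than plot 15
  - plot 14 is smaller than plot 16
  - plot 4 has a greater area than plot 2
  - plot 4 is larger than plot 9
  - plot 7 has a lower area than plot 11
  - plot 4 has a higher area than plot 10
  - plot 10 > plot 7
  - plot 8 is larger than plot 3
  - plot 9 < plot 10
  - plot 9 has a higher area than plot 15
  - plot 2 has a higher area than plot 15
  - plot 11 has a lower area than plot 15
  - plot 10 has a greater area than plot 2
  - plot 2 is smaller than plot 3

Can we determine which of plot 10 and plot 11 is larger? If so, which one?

plot 10

plot 11 < plot 15 and plot 15 < plot 2 give plot 11 < plot 2.
With plot 2 < plot 3: plot 11 < plot 15 < plot 2 < plot 3.
Then plot 3 < plot 8 extends the chain to plot 8.
Then plot 8 < plot 9 extends the chain to plot 9.
With plot 9 < plot 10: plot 11 < plot 15 < plot 2 < plot 3 < plot 8 < plot 9 < plot 10.
So plot 10 is larger.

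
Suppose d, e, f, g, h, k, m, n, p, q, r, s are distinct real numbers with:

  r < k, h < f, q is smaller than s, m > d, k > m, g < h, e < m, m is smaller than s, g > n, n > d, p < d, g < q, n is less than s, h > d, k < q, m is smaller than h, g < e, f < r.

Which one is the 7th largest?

The consecutive relations fix a unique order: p < d < n < g < e < m < h < f < r < k < q < s.
Counting 7 from the largest end gives m.

m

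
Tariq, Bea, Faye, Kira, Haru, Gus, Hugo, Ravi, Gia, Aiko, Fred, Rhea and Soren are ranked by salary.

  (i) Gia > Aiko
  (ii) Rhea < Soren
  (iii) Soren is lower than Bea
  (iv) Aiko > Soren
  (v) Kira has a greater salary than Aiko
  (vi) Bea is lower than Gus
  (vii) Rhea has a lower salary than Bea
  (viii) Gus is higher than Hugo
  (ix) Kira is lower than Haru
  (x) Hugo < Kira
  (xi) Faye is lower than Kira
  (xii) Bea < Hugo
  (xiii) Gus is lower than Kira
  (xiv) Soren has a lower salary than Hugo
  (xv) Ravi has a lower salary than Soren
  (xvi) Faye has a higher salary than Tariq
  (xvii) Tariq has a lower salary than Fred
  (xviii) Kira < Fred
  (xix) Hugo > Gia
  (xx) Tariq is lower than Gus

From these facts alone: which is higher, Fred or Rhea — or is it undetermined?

Link the given pairs in sequence: Rhea < Soren; Soren < Aiko; Aiko < Gia; Gia < Hugo; Hugo < Kira; Kira < Fred.
Chaining these gives Rhea < Soren < Aiko < Gia < Hugo < Kira < Fred.
So Fred is higher.

Fred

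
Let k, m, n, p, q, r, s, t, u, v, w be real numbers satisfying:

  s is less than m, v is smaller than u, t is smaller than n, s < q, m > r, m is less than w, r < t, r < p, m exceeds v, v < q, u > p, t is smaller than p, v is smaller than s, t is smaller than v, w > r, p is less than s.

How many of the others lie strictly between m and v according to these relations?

The relations place v below m. An element lies strictly between them when it is forced above v and also forced below m.
Above v: {s, u, q, w}. Below m: {r, t, p, s}.
Intersection: {s} — 1.

1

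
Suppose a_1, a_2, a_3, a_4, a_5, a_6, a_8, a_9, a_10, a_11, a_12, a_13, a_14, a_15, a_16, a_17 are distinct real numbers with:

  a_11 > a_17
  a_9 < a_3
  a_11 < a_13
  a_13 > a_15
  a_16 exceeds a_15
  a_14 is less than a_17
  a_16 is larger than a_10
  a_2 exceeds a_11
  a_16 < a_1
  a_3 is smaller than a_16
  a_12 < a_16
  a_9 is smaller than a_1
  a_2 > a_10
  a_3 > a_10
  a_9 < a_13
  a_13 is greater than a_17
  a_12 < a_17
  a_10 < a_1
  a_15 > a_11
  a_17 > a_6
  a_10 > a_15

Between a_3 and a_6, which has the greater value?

a_6 < a_17 and a_17 < a_11 give a_6 < a_11.
Then a_11 < a_15 extends the chain to a_15.
With a_15 < a_10: a_6 < a_17 < a_11 < a_15 < a_10.
With a_10 < a_3: a_6 < a_17 < a_11 < a_15 < a_10 < a_3.
So a_6 < a_3; a_3 is the larger of the two.

a_3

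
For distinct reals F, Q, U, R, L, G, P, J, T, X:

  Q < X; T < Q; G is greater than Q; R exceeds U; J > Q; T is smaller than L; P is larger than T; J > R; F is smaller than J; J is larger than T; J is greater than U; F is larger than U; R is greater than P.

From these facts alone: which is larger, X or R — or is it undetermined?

Following every chain through R: above R we get J; below R we get U, T, P.
X is not reached, and no chain runs the other way from X to R.
So the given relations leave the order of R and X undetermined.

undetermined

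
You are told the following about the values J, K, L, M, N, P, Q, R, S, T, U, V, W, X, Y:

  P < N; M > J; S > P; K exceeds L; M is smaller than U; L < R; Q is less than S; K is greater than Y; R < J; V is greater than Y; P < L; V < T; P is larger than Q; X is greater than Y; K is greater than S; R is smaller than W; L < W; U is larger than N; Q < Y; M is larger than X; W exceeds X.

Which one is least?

Q

Chaining upward from Q: directly above it, P, Y, S; then L, V, N, X, K; then R, W, M, U, T; then J.
That covers every other element, and nothing is given below Q, so Q is the least.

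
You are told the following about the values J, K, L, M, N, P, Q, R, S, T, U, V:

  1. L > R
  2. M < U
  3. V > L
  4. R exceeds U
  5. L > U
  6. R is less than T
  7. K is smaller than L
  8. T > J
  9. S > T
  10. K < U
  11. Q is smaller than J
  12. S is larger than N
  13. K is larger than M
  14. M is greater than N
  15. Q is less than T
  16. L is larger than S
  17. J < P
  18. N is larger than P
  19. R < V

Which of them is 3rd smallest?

P

Piecing the relations together gives one ordering: Q < J < P < N < M < K < U < R < T < S < L < V.
The 3rd smallest is P.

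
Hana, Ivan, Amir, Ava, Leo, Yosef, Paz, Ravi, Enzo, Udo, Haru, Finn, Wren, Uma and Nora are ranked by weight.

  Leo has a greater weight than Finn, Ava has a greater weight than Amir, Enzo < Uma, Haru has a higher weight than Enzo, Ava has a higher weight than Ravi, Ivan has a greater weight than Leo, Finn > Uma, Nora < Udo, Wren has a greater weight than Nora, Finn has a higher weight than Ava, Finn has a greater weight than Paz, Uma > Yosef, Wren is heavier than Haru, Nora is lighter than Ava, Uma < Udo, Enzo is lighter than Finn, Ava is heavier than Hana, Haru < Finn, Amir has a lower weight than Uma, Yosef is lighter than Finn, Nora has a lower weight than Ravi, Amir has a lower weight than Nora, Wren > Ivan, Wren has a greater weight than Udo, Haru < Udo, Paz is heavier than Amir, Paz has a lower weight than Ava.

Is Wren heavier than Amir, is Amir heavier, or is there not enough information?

Wren

Amir < Paz and Paz < Ava give Amir < Ava.
Then Ava < Finn extends the chain to Finn.
With Finn < Leo: Amir < Paz < Ava < Finn < Leo.
Then Leo < Ivan extends the chain to Ivan.
With Ivan < Wren: Amir < Paz < Ava < Finn < Leo < Ivan < Wren.
So Wren is heavier.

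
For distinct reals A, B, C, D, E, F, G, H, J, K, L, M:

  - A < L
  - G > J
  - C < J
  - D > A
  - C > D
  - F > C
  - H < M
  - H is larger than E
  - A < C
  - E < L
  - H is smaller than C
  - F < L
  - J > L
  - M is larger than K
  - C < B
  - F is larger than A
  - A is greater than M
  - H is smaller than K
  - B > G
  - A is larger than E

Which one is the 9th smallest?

Chaining the given pairs: E < H < K < M < A < D < C < F < L < J < G < B.
The 9th smallest is L.

L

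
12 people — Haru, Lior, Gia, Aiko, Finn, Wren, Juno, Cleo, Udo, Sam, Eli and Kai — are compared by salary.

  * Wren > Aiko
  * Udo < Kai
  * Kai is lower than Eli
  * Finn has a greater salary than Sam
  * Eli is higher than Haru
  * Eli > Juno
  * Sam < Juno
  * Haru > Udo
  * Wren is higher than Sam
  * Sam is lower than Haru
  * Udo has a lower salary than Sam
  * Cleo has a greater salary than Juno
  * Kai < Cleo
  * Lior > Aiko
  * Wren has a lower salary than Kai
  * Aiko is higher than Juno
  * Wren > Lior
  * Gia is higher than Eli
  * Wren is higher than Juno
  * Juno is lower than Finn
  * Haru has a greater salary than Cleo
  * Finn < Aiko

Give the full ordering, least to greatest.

Nothing is placed below Udo, so it is least; from there Udo < Sam; Sam < Juno; Juno < Finn; Finn < Aiko; Aiko < Lior; Lior < Wren; Wren < Kai; Kai < Cleo; Cleo < Haru; Haru < Eli; Eli < Gia, each given directly.

Udo < Sam < Juno < Finn < Aiko < Lior < Wren < Kai < Cleo < Haru < Eli < Gia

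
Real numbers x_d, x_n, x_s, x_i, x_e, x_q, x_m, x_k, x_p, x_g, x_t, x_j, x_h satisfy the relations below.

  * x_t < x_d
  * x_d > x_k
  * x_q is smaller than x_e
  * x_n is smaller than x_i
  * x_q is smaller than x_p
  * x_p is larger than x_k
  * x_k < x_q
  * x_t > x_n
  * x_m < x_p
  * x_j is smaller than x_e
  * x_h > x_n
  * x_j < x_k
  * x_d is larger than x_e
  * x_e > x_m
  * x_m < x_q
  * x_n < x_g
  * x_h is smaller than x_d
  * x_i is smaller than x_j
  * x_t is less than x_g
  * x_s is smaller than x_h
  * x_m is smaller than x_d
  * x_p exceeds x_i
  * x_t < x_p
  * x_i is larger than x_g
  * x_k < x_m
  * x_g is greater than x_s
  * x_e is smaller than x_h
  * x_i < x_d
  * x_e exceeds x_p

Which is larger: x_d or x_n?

Chaining the given relations: x_n < x_t < x_g < x_i < x_j < x_k < x_m < x_q < x_p < x_e < x_h < x_d.
So x_n < x_d; x_d is the larger of the two.

x_d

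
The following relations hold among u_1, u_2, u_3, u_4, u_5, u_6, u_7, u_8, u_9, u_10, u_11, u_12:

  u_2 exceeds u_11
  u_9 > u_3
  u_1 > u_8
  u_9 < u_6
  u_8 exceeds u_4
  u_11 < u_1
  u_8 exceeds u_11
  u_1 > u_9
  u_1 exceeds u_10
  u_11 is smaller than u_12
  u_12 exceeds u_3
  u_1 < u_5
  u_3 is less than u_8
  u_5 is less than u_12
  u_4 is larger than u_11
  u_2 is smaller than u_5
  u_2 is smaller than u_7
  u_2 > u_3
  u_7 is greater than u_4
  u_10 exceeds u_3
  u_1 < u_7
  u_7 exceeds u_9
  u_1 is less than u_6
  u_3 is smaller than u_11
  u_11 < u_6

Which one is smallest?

Chaining upward from u_3: directly above it, u_11, u_2, u_9, u_10, u_8, u_12; then u_4, u_1, u_5, u_6, u_7.
That covers every other element, and nothing is given below u_3, so u_3 is the smallest.

u_3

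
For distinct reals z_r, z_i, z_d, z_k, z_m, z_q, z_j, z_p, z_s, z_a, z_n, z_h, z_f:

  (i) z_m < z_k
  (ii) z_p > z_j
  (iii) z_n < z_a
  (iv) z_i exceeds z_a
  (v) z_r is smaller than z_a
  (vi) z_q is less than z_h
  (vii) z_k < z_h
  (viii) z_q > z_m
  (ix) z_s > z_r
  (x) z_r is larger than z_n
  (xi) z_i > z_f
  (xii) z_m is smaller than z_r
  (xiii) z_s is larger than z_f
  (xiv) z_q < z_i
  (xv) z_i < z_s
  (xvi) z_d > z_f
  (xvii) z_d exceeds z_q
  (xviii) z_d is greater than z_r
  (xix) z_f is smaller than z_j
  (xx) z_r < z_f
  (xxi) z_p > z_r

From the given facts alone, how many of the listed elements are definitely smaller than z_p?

Directly below z_p: z_r, z_j.
One step further: z_n, z_m, z_f (5 so far).
No other element is forced below z_p by the given relations, so the count is 5.

5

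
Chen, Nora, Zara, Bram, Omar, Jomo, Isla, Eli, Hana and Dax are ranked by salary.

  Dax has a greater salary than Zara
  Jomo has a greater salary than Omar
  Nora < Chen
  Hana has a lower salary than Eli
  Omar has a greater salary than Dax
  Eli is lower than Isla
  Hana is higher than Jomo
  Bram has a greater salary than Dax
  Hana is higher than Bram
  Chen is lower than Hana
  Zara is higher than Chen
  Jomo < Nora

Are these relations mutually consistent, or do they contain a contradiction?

Chaining the given relations yields Omar < Jomo < Nora < Chen < Zara < Dax, so Omar < Dax. But one relation states Dax < Omar. These cannot both hold.

inconsistent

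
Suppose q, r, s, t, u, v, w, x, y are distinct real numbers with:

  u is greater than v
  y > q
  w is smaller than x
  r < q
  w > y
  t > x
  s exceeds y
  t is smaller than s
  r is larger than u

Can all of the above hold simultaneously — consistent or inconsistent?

consistent

The single ordering v < u < r < q < y < w < x < t < s satisfies every listed relation, so no contradiction arises.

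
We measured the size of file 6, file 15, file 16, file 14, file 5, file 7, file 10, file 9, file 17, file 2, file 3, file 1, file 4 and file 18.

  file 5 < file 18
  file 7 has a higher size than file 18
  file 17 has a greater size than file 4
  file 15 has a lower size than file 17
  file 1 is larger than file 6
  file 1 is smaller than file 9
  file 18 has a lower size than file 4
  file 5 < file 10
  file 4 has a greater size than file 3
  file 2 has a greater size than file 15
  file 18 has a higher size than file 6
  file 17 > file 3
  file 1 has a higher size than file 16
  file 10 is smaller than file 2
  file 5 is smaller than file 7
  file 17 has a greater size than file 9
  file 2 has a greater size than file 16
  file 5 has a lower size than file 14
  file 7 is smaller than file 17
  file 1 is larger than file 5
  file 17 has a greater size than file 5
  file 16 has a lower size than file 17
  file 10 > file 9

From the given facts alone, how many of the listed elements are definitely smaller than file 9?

Directly below file 9: file 1.
One step further: file 5, file 16, file 6 (4 so far).
No other element is forced below file 9 by the given relations, so the count is 4.

4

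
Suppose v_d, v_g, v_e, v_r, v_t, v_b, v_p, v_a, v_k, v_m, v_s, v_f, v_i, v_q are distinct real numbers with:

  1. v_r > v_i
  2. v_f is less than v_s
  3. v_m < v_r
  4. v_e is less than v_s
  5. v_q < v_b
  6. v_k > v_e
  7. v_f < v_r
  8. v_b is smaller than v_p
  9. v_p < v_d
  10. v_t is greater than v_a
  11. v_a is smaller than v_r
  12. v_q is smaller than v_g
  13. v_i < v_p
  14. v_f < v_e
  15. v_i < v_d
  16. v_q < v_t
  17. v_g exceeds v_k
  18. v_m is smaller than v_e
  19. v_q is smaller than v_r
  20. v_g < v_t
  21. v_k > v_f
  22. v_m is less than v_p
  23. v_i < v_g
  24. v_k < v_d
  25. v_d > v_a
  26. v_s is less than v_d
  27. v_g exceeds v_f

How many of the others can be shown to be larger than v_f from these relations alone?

7

From v_f the given relations immediately reach v_e, v_k, v_s, v_g, v_r.
From those, v_t, v_d — 7 in total.
No other element is forced above v_f by the given relations, so the count is 7.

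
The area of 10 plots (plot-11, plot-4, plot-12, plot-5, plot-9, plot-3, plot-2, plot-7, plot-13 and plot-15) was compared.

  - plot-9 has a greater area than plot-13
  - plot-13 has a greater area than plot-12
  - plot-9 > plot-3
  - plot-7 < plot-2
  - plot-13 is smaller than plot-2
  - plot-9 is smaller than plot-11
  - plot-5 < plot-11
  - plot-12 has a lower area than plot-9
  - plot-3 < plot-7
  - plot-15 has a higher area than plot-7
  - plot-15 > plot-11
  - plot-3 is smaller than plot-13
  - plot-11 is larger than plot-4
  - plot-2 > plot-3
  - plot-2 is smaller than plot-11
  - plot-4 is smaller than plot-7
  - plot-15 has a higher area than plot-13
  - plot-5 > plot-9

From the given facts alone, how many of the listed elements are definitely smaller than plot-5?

The elements the relations force below plot-5 are plot-12, plot-3, plot-13, plot-9 — no chain reaches any other.
That is 4.

4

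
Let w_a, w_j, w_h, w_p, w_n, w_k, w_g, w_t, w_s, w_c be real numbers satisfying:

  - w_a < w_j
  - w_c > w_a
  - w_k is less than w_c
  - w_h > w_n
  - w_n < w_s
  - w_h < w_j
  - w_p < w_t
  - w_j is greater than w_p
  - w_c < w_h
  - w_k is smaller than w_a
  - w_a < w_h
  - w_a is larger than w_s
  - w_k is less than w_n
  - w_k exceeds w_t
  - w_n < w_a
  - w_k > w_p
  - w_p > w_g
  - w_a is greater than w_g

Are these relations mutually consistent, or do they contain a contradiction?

consistent

Every relation is compatible with w_g < w_p < w_t < w_k < w_n < w_s < w_a < w_c < w_h < w_j; the set is consistent.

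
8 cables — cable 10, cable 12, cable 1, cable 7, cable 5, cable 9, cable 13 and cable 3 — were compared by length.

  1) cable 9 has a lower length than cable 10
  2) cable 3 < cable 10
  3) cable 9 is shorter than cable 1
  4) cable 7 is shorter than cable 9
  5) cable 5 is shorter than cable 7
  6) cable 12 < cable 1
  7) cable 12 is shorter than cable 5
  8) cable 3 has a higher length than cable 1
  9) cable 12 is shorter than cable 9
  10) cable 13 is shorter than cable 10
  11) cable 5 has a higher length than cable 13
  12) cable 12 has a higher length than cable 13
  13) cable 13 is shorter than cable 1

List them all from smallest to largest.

Nothing is placed below cable 13, so it is least; from there cable 13 < cable 12; cable 12 < cable 5; cable 5 < cable 7; cable 7 < cable 9; cable 9 < cable 1; cable 1 < cable 3; cable 3 < cable 10, each given directly.

cable 13 < cable 12 < cable 5 < cable 7 < cable 9 < cable 1 < cable 3 < cable 10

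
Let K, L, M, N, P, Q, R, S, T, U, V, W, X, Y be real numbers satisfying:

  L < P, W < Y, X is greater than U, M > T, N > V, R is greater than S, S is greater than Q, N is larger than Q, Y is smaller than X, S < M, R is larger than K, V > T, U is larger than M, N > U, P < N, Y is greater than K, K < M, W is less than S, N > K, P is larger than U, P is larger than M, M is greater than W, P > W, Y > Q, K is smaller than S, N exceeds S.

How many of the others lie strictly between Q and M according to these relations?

1

Chaining upward from Q reaches: S, Y, R, U, P, X, N.
Chaining downward from M reaches: W, K, S, T.
Strictly between Q and M are those in both lists: S — 1 element.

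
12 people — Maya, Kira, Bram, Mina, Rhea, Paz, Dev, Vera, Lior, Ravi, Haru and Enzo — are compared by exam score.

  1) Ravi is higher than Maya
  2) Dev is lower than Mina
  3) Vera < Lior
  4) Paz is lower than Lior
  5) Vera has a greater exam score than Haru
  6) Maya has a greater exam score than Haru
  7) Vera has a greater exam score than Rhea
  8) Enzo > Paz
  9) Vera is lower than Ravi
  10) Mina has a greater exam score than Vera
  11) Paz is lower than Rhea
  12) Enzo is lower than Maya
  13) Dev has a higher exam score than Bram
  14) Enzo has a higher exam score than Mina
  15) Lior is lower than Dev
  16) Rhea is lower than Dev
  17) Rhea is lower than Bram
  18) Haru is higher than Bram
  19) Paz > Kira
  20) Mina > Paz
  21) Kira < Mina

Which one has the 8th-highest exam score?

The consecutive relations fix a unique order: Kira < Paz < Rhea < Bram < Haru < Vera < Lior < Dev < Mina < Enzo < Maya < Ravi.
Counting 8 from the largest end gives Haru.

Haru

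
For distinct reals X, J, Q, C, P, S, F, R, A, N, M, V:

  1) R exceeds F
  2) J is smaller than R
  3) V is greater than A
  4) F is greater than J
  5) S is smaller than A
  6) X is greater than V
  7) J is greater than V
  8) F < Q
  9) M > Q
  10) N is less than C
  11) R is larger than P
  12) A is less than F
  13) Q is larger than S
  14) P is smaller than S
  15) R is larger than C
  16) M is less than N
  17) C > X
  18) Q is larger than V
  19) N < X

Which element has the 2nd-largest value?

Piecing the relations together gives one ordering: P < S < A < V < J < F < Q < M < N < X < C < R.
The 2nd largest is C.

C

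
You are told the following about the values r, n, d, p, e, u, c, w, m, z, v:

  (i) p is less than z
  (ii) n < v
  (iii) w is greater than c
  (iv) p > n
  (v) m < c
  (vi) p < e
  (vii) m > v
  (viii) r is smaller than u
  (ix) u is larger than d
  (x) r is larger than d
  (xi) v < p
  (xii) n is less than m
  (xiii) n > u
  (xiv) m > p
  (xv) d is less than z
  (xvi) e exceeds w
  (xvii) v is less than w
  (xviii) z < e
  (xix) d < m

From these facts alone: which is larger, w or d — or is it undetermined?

w

Link the given pairs in sequence: d < r; r < u; u < n; n < v; v < p; p < m; m < c; c < w.
Chaining these gives d < r < u < n < v < p < m < c < w.
So w is larger.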